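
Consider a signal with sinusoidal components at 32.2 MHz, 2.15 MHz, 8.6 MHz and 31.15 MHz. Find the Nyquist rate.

Highest-frequency component: 32.2 MHz.
Nyquist rate = 2 × 32.2 MHz = 64.4 MHz.

64.4 MHz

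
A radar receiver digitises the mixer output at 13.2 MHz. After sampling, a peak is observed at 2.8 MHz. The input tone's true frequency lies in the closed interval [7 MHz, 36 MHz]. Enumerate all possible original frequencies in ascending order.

10.4 MHz, 16 MHz, 23.6 MHz, 29.2 MHz

Frequencies that alias to 2.8 MHz are k·fs ± 2.8 MHz for integer k ≥ 0.
k=0: 2.8 MHz.
k=1: 10.4 MHz, 16 MHz.
k=2: 23.6 MHz, 29.2 MHz.
k=3: 36.8 MHz, 42.4 MHz.
Within [7 MHz, 36 MHz]: 10.4 MHz, 16 MHz, 23.6 MHz, 29.2 MHz.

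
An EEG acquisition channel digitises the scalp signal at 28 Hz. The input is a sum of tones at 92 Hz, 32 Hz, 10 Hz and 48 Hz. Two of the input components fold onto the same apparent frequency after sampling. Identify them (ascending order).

48 Hz, 92 Hz

fs/2 = 14 Hz.
92 Hz mod fs = 8 Hz.
8 Hz ≤ fs/2 = 14 Hz, appears at 8 Hz.
32 Hz mod fs = 4 Hz.
4 Hz ≤ fs/2 = 14 Hz, appears at 4 Hz.
10 Hz ≤ fs/2 = 14 Hz, passes unchanged.
48 Hz mod fs = 20 Hz.
20 Hz > fs/2 = 14 Hz, folds to fs − 20 Hz = 8 Hz.
48 Hz and 92 Hz both map to 8 Hz.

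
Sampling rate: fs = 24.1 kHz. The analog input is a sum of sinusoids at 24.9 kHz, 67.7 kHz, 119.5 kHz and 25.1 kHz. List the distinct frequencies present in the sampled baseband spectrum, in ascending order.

fs/2 = 12.05 kHz.
24.9 kHz mod fs = 0.8 kHz.
0.8 kHz ≤ fs/2 = 12.05 kHz, appears at 0.8 kHz.
67.7 kHz mod fs = 19.5 kHz.
19.5 kHz > fs/2 = 12.05 kHz, folds to fs − 19.5 kHz = 4.6 kHz.
119.5 kHz mod fs = 23.1 kHz.
23.1 kHz > fs/2 = 12.05 kHz, folds to fs − 23.1 kHz = 1 kHz.
25.1 kHz mod fs = 1 kHz.
1 kHz ≤ fs/2 = 12.05 kHz, appears at 1 kHz.
Distinct values: {0.8 kHz, 1 kHz, 4.6 kHz}.

0.8 kHz, 1 kHz, 4.6 kHz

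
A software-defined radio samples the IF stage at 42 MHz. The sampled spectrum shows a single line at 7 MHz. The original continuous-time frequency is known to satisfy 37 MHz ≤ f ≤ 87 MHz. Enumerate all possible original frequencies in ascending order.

49 MHz, 77 MHz

Frequencies that alias to 7 MHz are k·fs ± 7 MHz for integer k ≥ 0.
k=0: 7 MHz.
k=1: 35 MHz, 49 MHz.
k=2: 77 MHz, 91 MHz.
k=3: 119 MHz, 133 MHz.
Within [37 MHz, 87 MHz]: 49 MHz, 77 MHz.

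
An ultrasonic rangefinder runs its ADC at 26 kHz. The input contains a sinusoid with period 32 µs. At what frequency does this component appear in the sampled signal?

5.25 kHz

T = 32 µs → f = 1/T = 31.25 kHz.
31.25 kHz mod fs = 5.25 kHz.
5.25 kHz ≤ fs/2 = 13 kHz, appears at 5.25 kHz.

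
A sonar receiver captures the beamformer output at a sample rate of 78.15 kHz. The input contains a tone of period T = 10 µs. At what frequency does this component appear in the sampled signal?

T = 10 µs → f = 1/T = 100 kHz.
100 kHz mod fs = 21.85 kHz.
21.85 kHz ≤ fs/2 = 39.075 kHz, appears at 21.85 kHz.

21.85 kHz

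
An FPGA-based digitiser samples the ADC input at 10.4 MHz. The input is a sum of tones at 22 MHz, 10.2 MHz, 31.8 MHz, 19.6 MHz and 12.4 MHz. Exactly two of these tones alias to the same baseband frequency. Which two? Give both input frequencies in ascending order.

19.6 MHz, 22 MHz

fs/2 = 5.2 MHz.
22 MHz mod fs = 1.2 MHz.
1.2 MHz ≤ fs/2 = 5.2 MHz, appears at 1.2 MHz.
10.2 MHz > fs/2 = 5.2 MHz, folds to fs − 10.2 MHz = 0.2 MHz.
31.8 MHz mod fs = 0.6 MHz.
0.6 MHz ≤ fs/2 = 5.2 MHz, appears at 0.6 MHz.
19.6 MHz mod fs = 9.2 MHz.
9.2 MHz > fs/2 = 5.2 MHz, folds to fs − 9.2 MHz = 1.2 MHz.
12.4 MHz mod fs = 2 MHz.
2 MHz ≤ fs/2 = 5.2 MHz, appears at 2 MHz.
19.6 MHz and 22 MHz both map to 1.2 MHz.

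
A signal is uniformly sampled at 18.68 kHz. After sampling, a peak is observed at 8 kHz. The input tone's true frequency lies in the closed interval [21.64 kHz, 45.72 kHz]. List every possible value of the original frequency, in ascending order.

Frequencies that alias to 8 kHz are k·fs ± 8 kHz for integer k ≥ 0.
k=0: 8 kHz.
k=1: 10.68 kHz, 26.68 kHz.
k=2: 29.36 kHz, 45.36 kHz.
k=3: 48.04 kHz, 64.04 kHz.
Within [21.64 kHz, 45.72 kHz]: 26.68 kHz, 29.36 kHz, 45.36 kHz.

26.68 kHz, 29.36 kHz, 45.36 kHz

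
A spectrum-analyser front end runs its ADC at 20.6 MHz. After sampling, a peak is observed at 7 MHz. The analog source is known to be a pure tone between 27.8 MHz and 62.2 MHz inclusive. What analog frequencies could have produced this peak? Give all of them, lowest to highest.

Frequencies that alias to 7 MHz are k·fs ± 7 MHz for integer k ≥ 0.
k=0: 7 MHz.
k=1: 13.6 MHz, 27.6 MHz.
k=2: 34.2 MHz, 48.2 MHz.
k=3: 54.8 MHz, 68.8 MHz.
k=4: 75.4 MHz, 89.4 MHz.
Within [27.8 MHz, 62.2 MHz]: 34.2 MHz, 48.2 MHz, 54.8 MHz.

34.2 MHz, 48.2 MHz, 54.8 MHz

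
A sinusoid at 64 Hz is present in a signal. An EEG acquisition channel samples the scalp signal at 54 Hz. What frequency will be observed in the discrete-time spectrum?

10 Hz

64 Hz mod fs = 10 Hz.
10 Hz ≤ fs/2 = 27 Hz, appears at 10 Hz.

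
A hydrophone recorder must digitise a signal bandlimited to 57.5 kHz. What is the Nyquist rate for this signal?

115 kHz

Nyquist rate = 2 × 57.5 kHz = 115 kHz.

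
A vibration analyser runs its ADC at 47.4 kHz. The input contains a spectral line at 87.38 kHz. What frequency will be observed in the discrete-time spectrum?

87.38 kHz mod fs = 39.98 kHz.
39.98 kHz > fs/2 = 23.7 kHz, folds to fs − 39.98 kHz = 7.42 kHz.

7.42 kHz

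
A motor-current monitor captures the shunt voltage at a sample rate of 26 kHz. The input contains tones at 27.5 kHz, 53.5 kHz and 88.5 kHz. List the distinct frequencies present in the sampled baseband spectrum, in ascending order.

fs/2 = 13 kHz.
27.5 kHz mod fs = 1.5 kHz.
1.5 kHz ≤ fs/2 = 13 kHz, appears at 1.5 kHz.
53.5 kHz mod fs = 1.5 kHz.
1.5 kHz ≤ fs/2 = 13 kHz, appears at 1.5 kHz.
88.5 kHz mod fs = 10.5 kHz.
10.5 kHz ≤ fs/2 = 13 kHz, appears at 10.5 kHz.
Distinct values: {1.5 kHz, 10.5 kHz}.

1.5 kHz, 10.5 kHz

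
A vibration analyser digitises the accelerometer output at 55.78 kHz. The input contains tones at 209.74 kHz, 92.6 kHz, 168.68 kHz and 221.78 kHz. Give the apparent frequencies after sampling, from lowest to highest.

fs/2 = 27.89 kHz.
209.74 kHz mod fs = 42.4 kHz.
42.4 kHz > fs/2 = 27.89 kHz, folds to fs − 42.4 kHz = 13.38 kHz.
92.6 kHz mod fs = 36.82 kHz.
36.82 kHz > fs/2 = 27.89 kHz, folds to fs − 36.82 kHz = 18.96 kHz.
168.68 kHz mod fs = 1.34 kHz.
1.34 kHz ≤ fs/2 = 27.89 kHz, appears at 1.34 kHz.
221.78 kHz mod fs = 54.44 kHz.
54.44 kHz > fs/2 = 27.89 kHz, folds to fs − 54.44 kHz = 1.34 kHz.
Distinct values: {1.34 kHz, 13.38 kHz, 18.96 kHz}.

1.34 kHz, 13.38 kHz, 18.96 kHz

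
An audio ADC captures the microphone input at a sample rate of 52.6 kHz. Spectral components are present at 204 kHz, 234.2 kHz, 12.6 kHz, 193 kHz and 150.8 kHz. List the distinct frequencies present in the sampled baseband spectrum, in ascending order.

fs/2 = 26.3 kHz.
204 kHz mod fs = 46.2 kHz.
46.2 kHz > fs/2 = 26.3 kHz, folds to fs − 46.2 kHz = 6.4 kHz.
234.2 kHz mod fs = 23.8 kHz.
23.8 kHz ≤ fs/2 = 26.3 kHz, appears at 23.8 kHz.
12.6 kHz ≤ fs/2 = 26.3 kHz, passes unchanged.
193 kHz mod fs = 35.2 kHz.
35.2 kHz > fs/2 = 26.3 kHz, folds to fs − 35.2 kHz = 17.4 kHz.
150.8 kHz mod fs = 45.6 kHz.
45.6 kHz > fs/2 = 26.3 kHz, folds to fs − 45.6 kHz = 7 kHz.
Distinct values: {6.4 kHz, 7 kHz, 12.6 kHz, 17.4 kHz, 23.8 kHz}.

6.4 kHz, 7 kHz, 12.6 kHz, 17.4 kHz, 23.8 kHz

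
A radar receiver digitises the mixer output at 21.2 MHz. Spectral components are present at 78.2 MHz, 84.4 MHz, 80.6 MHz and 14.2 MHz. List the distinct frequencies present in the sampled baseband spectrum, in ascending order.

0.4 MHz, 4.2 MHz, 6.6 MHz, 7 MHz

fs/2 = 10.6 MHz.
78.2 MHz mod fs = 14.6 MHz.
14.6 MHz > fs/2 = 10.6 MHz, folds to fs − 14.6 MHz = 6.6 MHz.
84.4 MHz mod fs = 20.8 MHz.
20.8 MHz > fs/2 = 10.6 MHz, folds to fs − 20.8 MHz = 0.4 MHz.
80.6 MHz mod fs = 17 MHz.
17 MHz > fs/2 = 10.6 MHz, folds to fs − 17 MHz = 4.2 MHz.
14.2 MHz > fs/2 = 10.6 MHz, folds to fs − 14.2 MHz = 7 MHz.
Distinct values: {0.4 MHz, 4.2 MHz, 6.6 MHz, 7 MHz}.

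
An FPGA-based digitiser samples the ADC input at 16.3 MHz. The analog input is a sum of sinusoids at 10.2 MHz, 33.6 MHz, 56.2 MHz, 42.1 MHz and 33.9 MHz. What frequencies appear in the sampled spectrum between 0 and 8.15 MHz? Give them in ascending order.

fs/2 = 8.15 MHz.
10.2 MHz > fs/2 = 8.15 MHz, folds to fs − 10.2 MHz = 6.1 MHz.
33.6 MHz mod fs = 1 MHz.
1 MHz ≤ fs/2 = 8.15 MHz, appears at 1 MHz.
56.2 MHz mod fs = 7.3 MHz.
7.3 MHz ≤ fs/2 = 8.15 MHz, appears at 7.3 MHz.
42.1 MHz mod fs = 9.5 MHz.
9.5 MHz > fs/2 = 8.15 MHz, folds to fs − 9.5 MHz = 6.8 MHz.
33.9 MHz mod fs = 1.3 MHz.
1.3 MHz ≤ fs/2 = 8.15 MHz, appears at 1.3 MHz.
Distinct values: {1 MHz, 1.3 MHz, 6.1 MHz, 6.8 MHz, 7.3 MHz}.

1 MHz, 1.3 MHz, 6.1 MHz, 6.8 MHz, 7.3 MHz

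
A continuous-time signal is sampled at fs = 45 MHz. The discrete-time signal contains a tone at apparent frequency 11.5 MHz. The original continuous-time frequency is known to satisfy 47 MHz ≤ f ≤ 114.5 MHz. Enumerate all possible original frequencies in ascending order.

Frequencies that alias to 11.5 MHz are k·fs ± 11.5 MHz for integer k ≥ 0.
k=0: 11.5 MHz.
k=1: 33.5 MHz, 56.5 MHz.
k=2: 78.5 MHz, 101.5 MHz.
k=3: 123.5 MHz, 146.5 MHz.
Within [47 MHz, 114.5 MHz]: 56.5 MHz, 78.5 MHz, 101.5 MHz.

56.5 MHz, 78.5 MHz, 101.5 MHz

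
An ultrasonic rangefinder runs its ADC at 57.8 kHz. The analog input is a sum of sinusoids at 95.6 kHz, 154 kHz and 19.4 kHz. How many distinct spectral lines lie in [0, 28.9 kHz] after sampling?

fs/2 = 28.9 kHz.
95.6 kHz mod fs = 37.8 kHz.
37.8 kHz > fs/2 = 28.9 kHz, folds to fs − 37.8 kHz = 20 kHz.
154 kHz mod fs = 38.4 kHz.
38.4 kHz > fs/2 = 28.9 kHz, folds to fs − 38.4 kHz = 19.4 kHz.
19.4 kHz ≤ fs/2 = 28.9 kHz, passes unchanged.
Distinct values: {19.4 kHz, 20 kHz} → 2.

2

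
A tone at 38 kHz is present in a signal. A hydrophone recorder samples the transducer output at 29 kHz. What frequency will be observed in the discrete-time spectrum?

9 kHz

38 kHz mod fs = 9 kHz.
9 kHz ≤ fs/2 = 14.5 kHz, appears at 9 kHz.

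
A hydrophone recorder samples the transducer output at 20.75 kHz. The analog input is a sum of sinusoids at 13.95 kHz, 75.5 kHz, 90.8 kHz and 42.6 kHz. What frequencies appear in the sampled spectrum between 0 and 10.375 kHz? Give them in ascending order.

1.1 kHz, 6.8 kHz, 7.5 kHz, 7.8 kHz

fs/2 = 10.375 kHz.
13.95 kHz > fs/2 = 10.375 kHz, folds to fs − 13.95 kHz = 6.8 kHz.
75.5 kHz mod fs = 13.25 kHz.
13.25 kHz > fs/2 = 10.375 kHz, folds to fs − 13.25 kHz = 7.5 kHz.
90.8 kHz mod fs = 7.8 kHz.
7.8 kHz ≤ fs/2 = 10.375 kHz, appears at 7.8 kHz.
42.6 kHz mod fs = 1.1 kHz.
1.1 kHz ≤ fs/2 = 10.375 kHz, appears at 1.1 kHz.
Distinct values: {1.1 kHz, 6.8 kHz, 7.5 kHz, 7.8 kHz}.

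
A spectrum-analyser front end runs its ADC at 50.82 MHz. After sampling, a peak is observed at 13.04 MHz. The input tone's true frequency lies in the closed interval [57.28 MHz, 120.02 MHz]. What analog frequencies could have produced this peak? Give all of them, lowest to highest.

Frequencies that alias to 13.04 MHz are k·fs ± 13.04 MHz for integer k ≥ 0.
k=0: 13.04 MHz.
k=1: 37.78 MHz, 63.86 MHz.
k=2: 88.6 MHz, 114.68 MHz.
k=3: 139.42 MHz, 165.5 MHz.
Within [57.28 MHz, 120.02 MHz]: 63.86 MHz, 88.6 MHz, 114.68 MHz.

63.86 MHz, 88.6 MHz, 114.68 MHz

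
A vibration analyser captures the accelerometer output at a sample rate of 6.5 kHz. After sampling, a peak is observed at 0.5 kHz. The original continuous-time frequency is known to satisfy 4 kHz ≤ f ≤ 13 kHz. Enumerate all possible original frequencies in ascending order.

6 kHz, 7 kHz, 12.5 kHz

Frequencies that alias to 0.5 kHz are k·fs ± 0.5 kHz for integer k ≥ 0.
k=0: 0.5 kHz.
k=1: 6 kHz, 7 kHz.
k=2: 12.5 kHz, 13.5 kHz.
k=3: 19 kHz, 20 kHz.
Within [4 kHz, 13 kHz]: 6 kHz, 7 kHz, 12.5 kHz.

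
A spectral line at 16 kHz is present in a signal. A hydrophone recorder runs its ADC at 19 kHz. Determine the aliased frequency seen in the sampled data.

16 kHz > fs/2 = 9.5 kHz, folds to fs − 16 kHz = 3 kHz.

3 kHz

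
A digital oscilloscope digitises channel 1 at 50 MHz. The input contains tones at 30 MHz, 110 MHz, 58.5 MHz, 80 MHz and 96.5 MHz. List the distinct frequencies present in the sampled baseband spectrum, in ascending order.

fs/2 = 25 MHz.
30 MHz > fs/2 = 25 MHz, folds to fs − 30 MHz = 20 MHz.
110 MHz mod fs = 10 MHz.
10 MHz ≤ fs/2 = 25 MHz, appears at 10 MHz.
58.5 MHz mod fs = 8.5 MHz.
8.5 MHz ≤ fs/2 = 25 MHz, appears at 8.5 MHz.
80 MHz mod fs = 30 MHz.
30 MHz > fs/2 = 25 MHz, folds to fs − 30 MHz = 20 MHz.
96.5 MHz mod fs = 46.5 MHz.
46.5 MHz > fs/2 = 25 MHz, folds to fs − 46.5 MHz = 3.5 MHz.
Distinct values: {3.5 MHz, 8.5 MHz, 10 MHz, 20 MHz}.

3.5 MHz, 8.5 MHz, 10 MHz, 20 MHz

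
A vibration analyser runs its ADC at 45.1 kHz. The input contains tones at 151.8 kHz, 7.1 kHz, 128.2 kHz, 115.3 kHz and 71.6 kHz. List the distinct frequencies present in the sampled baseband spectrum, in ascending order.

7.1 kHz, 16.5 kHz, 18.6 kHz, 20 kHz

fs/2 = 22.55 kHz.
151.8 kHz mod fs = 16.5 kHz.
16.5 kHz ≤ fs/2 = 22.55 kHz, appears at 16.5 kHz.
7.1 kHz ≤ fs/2 = 22.55 kHz, passes unchanged.
128.2 kHz mod fs = 38 kHz.
38 kHz > fs/2 = 22.55 kHz, folds to fs − 38 kHz = 7.1 kHz.
115.3 kHz mod fs = 25.1 kHz.
25.1 kHz > fs/2 = 22.55 kHz, folds to fs − 25.1 kHz = 20 kHz.
71.6 kHz mod fs = 26.5 kHz.
26.5 kHz > fs/2 = 22.55 kHz, folds to fs − 26.5 kHz = 18.6 kHz.
Distinct values: {7.1 kHz, 16.5 kHz, 18.6 kHz, 20 kHz}.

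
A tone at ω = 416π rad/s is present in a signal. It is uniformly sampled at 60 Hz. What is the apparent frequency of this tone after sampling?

28 Hz

ω = 416π rad/s → f = ω/(2π) = 208 Hz.
208 Hz mod fs = 28 Hz.
28 Hz ≤ fs/2 = 30 Hz, appears at 28 Hz.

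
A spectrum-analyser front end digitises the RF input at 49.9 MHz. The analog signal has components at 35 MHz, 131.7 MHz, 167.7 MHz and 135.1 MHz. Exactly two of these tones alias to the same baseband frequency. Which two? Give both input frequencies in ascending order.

131.7 MHz, 167.7 MHz

fs/2 = 24.95 MHz.
35 MHz > fs/2 = 24.95 MHz, folds to fs − 35 MHz = 14.9 MHz.
131.7 MHz mod fs = 31.9 MHz.
31.9 MHz > fs/2 = 24.95 MHz, folds to fs − 31.9 MHz = 18 MHz.
167.7 MHz mod fs = 18 MHz.
18 MHz ≤ fs/2 = 24.95 MHz, appears at 18 MHz.
135.1 MHz mod fs = 35.3 MHz.
35.3 MHz > fs/2 = 24.95 MHz, folds to fs − 35.3 MHz = 14.6 MHz.
131.7 MHz and 167.7 MHz both map to 18 MHz.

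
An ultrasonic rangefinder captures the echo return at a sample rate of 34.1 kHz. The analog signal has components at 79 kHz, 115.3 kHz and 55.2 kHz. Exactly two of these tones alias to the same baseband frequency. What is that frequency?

fs/2 = 17.05 kHz.
79 kHz mod fs = 10.8 kHz.
10.8 kHz ≤ fs/2 = 17.05 kHz, appears at 10.8 kHz.
115.3 kHz mod fs = 13 kHz.
13 kHz ≤ fs/2 = 17.05 kHz, appears at 13 kHz.
55.2 kHz mod fs = 21.1 kHz.
21.1 kHz > fs/2 = 17.05 kHz, folds to fs − 21.1 kHz = 13 kHz.
55.2 kHz and 115.3 kHz both map to 13 kHz.

13 kHz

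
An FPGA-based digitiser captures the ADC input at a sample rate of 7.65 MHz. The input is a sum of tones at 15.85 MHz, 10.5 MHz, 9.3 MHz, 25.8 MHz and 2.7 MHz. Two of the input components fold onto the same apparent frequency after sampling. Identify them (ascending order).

fs/2 = 3.825 MHz.
15.85 MHz mod fs = 0.55 MHz.
0.55 MHz ≤ fs/2 = 3.825 MHz, appears at 0.55 MHz.
10.5 MHz mod fs = 2.85 MHz.
2.85 MHz ≤ fs/2 = 3.825 MHz, appears at 2.85 MHz.
9.3 MHz mod fs = 1.65 MHz.
1.65 MHz ≤ fs/2 = 3.825 MHz, appears at 1.65 MHz.
25.8 MHz mod fs = 2.85 MHz.
2.85 MHz ≤ fs/2 = 3.825 MHz, appears at 2.85 MHz.
2.7 MHz ≤ fs/2 = 3.825 MHz, passes unchanged.
10.5 MHz and 25.8 MHz both map to 2.85 MHz.

10.5 MHz, 25.8 MHz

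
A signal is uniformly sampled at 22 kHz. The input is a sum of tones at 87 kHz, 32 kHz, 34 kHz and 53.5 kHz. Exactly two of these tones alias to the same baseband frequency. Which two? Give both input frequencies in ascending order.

32 kHz, 34 kHz

fs/2 = 11 kHz.
87 kHz mod fs = 21 kHz.
21 kHz > fs/2 = 11 kHz, folds to fs − 21 kHz = 1 kHz.
32 kHz mod fs = 10 kHz.
10 kHz ≤ fs/2 = 11 kHz, appears at 10 kHz.
34 kHz mod fs = 12 kHz.
12 kHz > fs/2 = 11 kHz, folds to fs − 12 kHz = 10 kHz.
53.5 kHz mod fs = 9.5 kHz.
9.5 kHz ≤ fs/2 = 11 kHz, appears at 9.5 kHz.
32 kHz and 34 kHz both map to 10 kHz.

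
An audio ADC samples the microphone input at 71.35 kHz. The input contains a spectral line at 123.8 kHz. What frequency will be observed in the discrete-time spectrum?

18.9 kHz

123.8 kHz mod fs = 52.45 kHz.
52.45 kHz > fs/2 = 35.675 kHz, folds to fs − 52.45 kHz = 18.9 kHz.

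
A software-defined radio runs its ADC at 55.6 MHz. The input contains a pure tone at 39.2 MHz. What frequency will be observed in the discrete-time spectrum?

39.2 MHz > fs/2 = 27.8 MHz, folds to fs − 39.2 MHz = 16.4 MHz.

16.4 MHz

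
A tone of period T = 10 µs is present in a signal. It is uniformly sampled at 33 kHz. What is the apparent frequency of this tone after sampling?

T = 10 µs → f = 1/T = 100 kHz.
100 kHz mod fs = 1 kHz.
1 kHz ≤ fs/2 = 16.5 kHz, appears at 1 kHz.

1 kHz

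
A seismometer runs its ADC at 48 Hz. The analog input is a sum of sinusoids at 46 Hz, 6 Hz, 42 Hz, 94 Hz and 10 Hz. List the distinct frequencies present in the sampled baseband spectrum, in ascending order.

2 Hz, 6 Hz, 10 Hz

fs/2 = 24 Hz.
46 Hz > fs/2 = 24 Hz, folds to fs − 46 Hz = 2 Hz.
6 Hz ≤ fs/2 = 24 Hz, passes unchanged.
42 Hz > fs/2 = 24 Hz, folds to fs − 42 Hz = 6 Hz.
94 Hz mod fs = 46 Hz.
46 Hz > fs/2 = 24 Hz, folds to fs − 46 Hz = 2 Hz.
10 Hz ≤ fs/2 = 24 Hz, passes unchanged.
Distinct values: {2 Hz, 6 Hz, 10 Hz}.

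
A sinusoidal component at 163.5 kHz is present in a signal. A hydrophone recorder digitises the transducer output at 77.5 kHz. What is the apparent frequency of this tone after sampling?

8.5 kHz

163.5 kHz mod fs = 8.5 kHz.
8.5 kHz ≤ fs/2 = 38.75 kHz, appears at 8.5 kHz.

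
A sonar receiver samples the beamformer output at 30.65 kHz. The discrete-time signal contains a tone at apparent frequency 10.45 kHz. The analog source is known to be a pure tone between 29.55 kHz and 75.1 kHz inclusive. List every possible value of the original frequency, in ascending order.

Frequencies that alias to 10.45 kHz are k·fs ± 10.45 kHz for integer k ≥ 0.
k=0: 10.45 kHz.
k=1: 20.2 kHz, 41.1 kHz.
k=2: 50.85 kHz, 71.75 kHz.
k=3: 81.5 kHz, 102.4 kHz.
Within [29.55 kHz, 75.1 kHz]: 41.1 kHz, 50.85 kHz, 71.75 kHz.

41.1 kHz, 50.85 kHz, 71.75 kHz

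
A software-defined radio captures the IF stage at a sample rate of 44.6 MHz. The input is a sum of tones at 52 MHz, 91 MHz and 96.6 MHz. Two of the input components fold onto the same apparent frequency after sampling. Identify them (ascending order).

fs/2 = 22.3 MHz.
52 MHz mod fs = 7.4 MHz.
7.4 MHz ≤ fs/2 = 22.3 MHz, appears at 7.4 MHz.
91 MHz mod fs = 1.8 MHz.
1.8 MHz ≤ fs/2 = 22.3 MHz, appears at 1.8 MHz.
96.6 MHz mod fs = 7.4 MHz.
7.4 MHz ≤ fs/2 = 22.3 MHz, appears at 7.4 MHz.
52 MHz and 96.6 MHz both map to 7.4 MHz.

52 MHz, 96.6 MHz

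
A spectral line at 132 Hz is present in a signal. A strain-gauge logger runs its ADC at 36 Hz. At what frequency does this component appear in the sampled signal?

132 Hz mod fs = 24 Hz.
24 Hz > fs/2 = 18 Hz, folds to fs − 24 Hz = 12 Hz.

12 Hz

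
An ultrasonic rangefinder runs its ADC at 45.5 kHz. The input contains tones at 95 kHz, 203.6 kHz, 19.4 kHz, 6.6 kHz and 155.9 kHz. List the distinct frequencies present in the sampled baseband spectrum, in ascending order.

4 kHz, 6.6 kHz, 19.4 kHz, 21.6 kHz

fs/2 = 22.75 kHz.
95 kHz mod fs = 4 kHz.
4 kHz ≤ fs/2 = 22.75 kHz, appears at 4 kHz.
203.6 kHz mod fs = 21.6 kHz.
21.6 kHz ≤ fs/2 = 22.75 kHz, appears at 21.6 kHz.
19.4 kHz ≤ fs/2 = 22.75 kHz, passes unchanged.
6.6 kHz ≤ fs/2 = 22.75 kHz, passes unchanged.
155.9 kHz mod fs = 19.4 kHz.
19.4 kHz ≤ fs/2 = 22.75 kHz, appears at 19.4 kHz.
Distinct values: {4 kHz, 6.6 kHz, 19.4 kHz, 21.6 kHz}.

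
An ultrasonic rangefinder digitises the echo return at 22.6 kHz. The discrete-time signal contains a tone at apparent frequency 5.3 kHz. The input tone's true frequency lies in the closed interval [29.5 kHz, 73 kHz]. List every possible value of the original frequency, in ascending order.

39.9 kHz, 50.5 kHz, 62.5 kHz

Frequencies that alias to 5.3 kHz are k·fs ± 5.3 kHz for integer k ≥ 0.
k=0: 5.3 kHz.
k=1: 17.3 kHz, 27.9 kHz.
k=2: 39.9 kHz, 50.5 kHz.
k=3: 62.5 kHz, 73.1 kHz.
k=4: 85.1 kHz, 95.7 kHz.
Within [29.5 kHz, 73 kHz]: 39.9 kHz, 50.5 kHz, 62.5 kHz.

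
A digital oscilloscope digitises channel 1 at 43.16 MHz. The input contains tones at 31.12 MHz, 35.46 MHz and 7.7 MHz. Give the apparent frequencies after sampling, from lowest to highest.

7.7 MHz, 12.04 MHz

fs/2 = 21.58 MHz.
31.12 MHz > fs/2 = 21.58 MHz, folds to fs − 31.12 MHz = 12.04 MHz.
35.46 MHz > fs/2 = 21.58 MHz, folds to fs − 35.46 MHz = 7.7 MHz.
7.7 MHz ≤ fs/2 = 21.58 MHz, passes unchanged.
Distinct values: {7.7 MHz, 12.04 MHz}.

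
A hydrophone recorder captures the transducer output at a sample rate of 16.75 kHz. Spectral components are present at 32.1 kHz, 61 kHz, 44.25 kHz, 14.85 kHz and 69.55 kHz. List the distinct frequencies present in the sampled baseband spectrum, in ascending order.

1.4 kHz, 1.9 kHz, 2.55 kHz, 6 kHz

fs/2 = 8.375 kHz.
32.1 kHz mod fs = 15.35 kHz.
15.35 kHz > fs/2 = 8.375 kHz, folds to fs − 15.35 kHz = 1.4 kHz.
61 kHz mod fs = 10.75 kHz.
10.75 kHz > fs/2 = 8.375 kHz, folds to fs − 10.75 kHz = 6 kHz.
44.25 kHz mod fs = 10.75 kHz.
10.75 kHz > fs/2 = 8.375 kHz, folds to fs − 10.75 kHz = 6 kHz.
14.85 kHz > fs/2 = 8.375 kHz, folds to fs − 14.85 kHz = 1.9 kHz.
69.55 kHz mod fs = 2.55 kHz.
2.55 kHz ≤ fs/2 = 8.375 kHz, appears at 2.55 kHz.
Distinct values: {1.4 kHz, 1.9 kHz, 2.55 kHz, 6 kHz}.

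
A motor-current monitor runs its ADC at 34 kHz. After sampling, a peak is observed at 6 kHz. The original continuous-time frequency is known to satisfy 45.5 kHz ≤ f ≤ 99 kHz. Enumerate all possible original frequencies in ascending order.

62 kHz, 74 kHz, 96 kHz

Frequencies that alias to 6 kHz are k·fs ± 6 kHz for integer k ≥ 0.
k=0: 6 kHz.
k=1: 28 kHz, 40 kHz.
k=2: 62 kHz, 74 kHz.
k=3: 96 kHz, 108 kHz.
k=4: 130 kHz, 142 kHz.
Within [45.5 kHz, 99 kHz]: 62 kHz, 74 kHz, 96 kHz.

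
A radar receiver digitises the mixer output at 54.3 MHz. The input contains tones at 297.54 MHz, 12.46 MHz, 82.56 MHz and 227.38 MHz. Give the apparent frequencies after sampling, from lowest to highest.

fs/2 = 27.15 MHz.
297.54 MHz mod fs = 26.04 MHz.
26.04 MHz ≤ fs/2 = 27.15 MHz, appears at 26.04 MHz.
12.46 MHz ≤ fs/2 = 27.15 MHz, passes unchanged.
82.56 MHz mod fs = 28.26 MHz.
28.26 MHz > fs/2 = 27.15 MHz, folds to fs − 28.26 MHz = 26.04 MHz.
227.38 MHz mod fs = 10.18 MHz.
10.18 MHz ≤ fs/2 = 27.15 MHz, appears at 10.18 MHz.
Distinct values: {10.18 MHz, 12.46 MHz, 26.04 MHz}.

10.18 MHz, 12.46 MHz, 26.04 MHz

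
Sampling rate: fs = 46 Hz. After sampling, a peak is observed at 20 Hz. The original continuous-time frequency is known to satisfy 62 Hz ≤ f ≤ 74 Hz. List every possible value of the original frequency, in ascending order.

66 Hz, 72 Hz

Frequencies that alias to 20 Hz are k·fs ± 20 Hz for integer k ≥ 0.
k=0: 20 Hz.
k=1: 26 Hz, 66 Hz.
k=2: 72 Hz, 112 Hz.
k=3: 118 Hz, 158 Hz.
Within [62 Hz, 74 Hz]: 66 Hz, 72 Hz.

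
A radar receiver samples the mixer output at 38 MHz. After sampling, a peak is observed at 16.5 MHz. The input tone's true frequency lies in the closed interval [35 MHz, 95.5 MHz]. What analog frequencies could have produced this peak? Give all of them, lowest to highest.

54.5 MHz, 59.5 MHz, 92.5 MHz

Frequencies that alias to 16.5 MHz are k·fs ± 16.5 MHz for integer k ≥ 0.
k=0: 16.5 MHz.
k=1: 21.5 MHz, 54.5 MHz.
k=2: 59.5 MHz, 92.5 MHz.
k=3: 97.5 MHz, 130.5 MHz.
Within [35 MHz, 95.5 MHz]: 54.5 MHz, 59.5 MHz, 92.5 MHz.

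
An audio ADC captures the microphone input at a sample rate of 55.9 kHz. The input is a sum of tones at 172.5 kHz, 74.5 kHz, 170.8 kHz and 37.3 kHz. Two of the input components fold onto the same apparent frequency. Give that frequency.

18.6 kHz

fs/2 = 27.95 kHz.
172.5 kHz mod fs = 4.8 kHz.
4.8 kHz ≤ fs/2 = 27.95 kHz, appears at 4.8 kHz.
74.5 kHz mod fs = 18.6 kHz.
18.6 kHz ≤ fs/2 = 27.95 kHz, appears at 18.6 kHz.
170.8 kHz mod fs = 3.1 kHz.
3.1 kHz ≤ fs/2 = 27.95 kHz, appears at 3.1 kHz.
37.3 kHz > fs/2 = 27.95 kHz, folds to fs − 37.3 kHz = 18.6 kHz.
37.3 kHz and 74.5 kHz both map to 18.6 kHz.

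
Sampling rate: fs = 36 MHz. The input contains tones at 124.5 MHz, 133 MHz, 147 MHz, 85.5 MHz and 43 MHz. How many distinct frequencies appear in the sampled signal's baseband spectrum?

5

fs/2 = 18 MHz.
124.5 MHz mod fs = 16.5 MHz.
16.5 MHz ≤ fs/2 = 18 MHz, appears at 16.5 MHz.
133 MHz mod fs = 25 MHz.
25 MHz > fs/2 = 18 MHz, folds to fs − 25 MHz = 11 MHz.
147 MHz mod fs = 3 MHz.
3 MHz ≤ fs/2 = 18 MHz, appears at 3 MHz.
85.5 MHz mod fs = 13.5 MHz.
13.5 MHz ≤ fs/2 = 18 MHz, appears at 13.5 MHz.
43 MHz mod fs = 7 MHz.
7 MHz ≤ fs/2 = 18 MHz, appears at 7 MHz.
Distinct values: {3 MHz, 7 MHz, 11 MHz, 13.5 MHz, 16.5 MHz} → 5.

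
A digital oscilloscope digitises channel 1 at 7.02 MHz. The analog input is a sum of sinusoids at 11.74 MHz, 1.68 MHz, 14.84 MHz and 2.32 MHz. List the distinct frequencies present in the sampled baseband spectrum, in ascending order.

0.8 MHz, 1.68 MHz, 2.3 MHz, 2.32 MHz

fs/2 = 3.51 MHz.
11.74 MHz mod fs = 4.72 MHz.
4.72 MHz > fs/2 = 3.51 MHz, folds to fs − 4.72 MHz = 2.3 MHz.
1.68 MHz ≤ fs/2 = 3.51 MHz, passes unchanged.
14.84 MHz mod fs = 0.8 MHz.
0.8 MHz ≤ fs/2 = 3.51 MHz, appears at 0.8 MHz.
2.32 MHz ≤ fs/2 = 3.51 MHz, passes unchanged.
Distinct values: {0.8 MHz, 1.68 MHz, 2.3 MHz, 2.32 MHz}.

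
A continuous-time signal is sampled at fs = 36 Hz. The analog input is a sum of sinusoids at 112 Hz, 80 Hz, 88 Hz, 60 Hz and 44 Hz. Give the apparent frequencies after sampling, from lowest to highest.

4 Hz, 8 Hz, 12 Hz, 16 Hz

fs/2 = 18 Hz.
112 Hz mod fs = 4 Hz.
4 Hz ≤ fs/2 = 18 Hz, appears at 4 Hz.
80 Hz mod fs = 8 Hz.
8 Hz ≤ fs/2 = 18 Hz, appears at 8 Hz.
88 Hz mod fs = 16 Hz.
16 Hz ≤ fs/2 = 18 Hz, appears at 16 Hz.
60 Hz mod fs = 24 Hz.
24 Hz > fs/2 = 18 Hz, folds to fs − 24 Hz = 12 Hz.
44 Hz mod fs = 8 Hz.
8 Hz ≤ fs/2 = 18 Hz, appears at 8 Hz.
Distinct values: {4 Hz, 8 Hz, 12 Hz, 16 Hz}.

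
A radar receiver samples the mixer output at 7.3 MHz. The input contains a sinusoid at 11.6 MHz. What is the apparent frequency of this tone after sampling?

11.6 MHz mod fs = 4.3 MHz.
4.3 MHz > fs/2 = 3.65 MHz, folds to fs − 4.3 MHz = 3 MHz.

3 MHz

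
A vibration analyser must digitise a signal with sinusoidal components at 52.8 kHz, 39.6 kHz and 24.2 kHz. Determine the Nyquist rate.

105.6 kHz

Highest-frequency component: 52.8 kHz.
Nyquist rate = 2 × 52.8 kHz = 105.6 kHz.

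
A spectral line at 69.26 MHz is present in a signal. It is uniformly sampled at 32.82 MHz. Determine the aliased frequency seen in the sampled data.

69.26 MHz mod fs = 3.62 MHz.
3.62 MHz ≤ fs/2 = 16.41 MHz, appears at 3.62 MHz.

3.62 MHz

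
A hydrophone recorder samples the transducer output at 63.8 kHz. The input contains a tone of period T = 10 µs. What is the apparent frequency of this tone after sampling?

T = 10 µs → f = 1/T = 100 kHz.
100 kHz mod fs = 36.2 kHz.
36.2 kHz > fs/2 = 31.9 kHz, folds to fs − 36.2 kHz = 27.6 kHz.

27.6 kHz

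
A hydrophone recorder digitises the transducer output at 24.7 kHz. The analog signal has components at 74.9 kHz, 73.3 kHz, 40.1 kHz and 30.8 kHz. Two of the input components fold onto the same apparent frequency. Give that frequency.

fs/2 = 12.35 kHz.
74.9 kHz mod fs = 0.8 kHz.
0.8 kHz ≤ fs/2 = 12.35 kHz, appears at 0.8 kHz.
73.3 kHz mod fs = 23.9 kHz.
23.9 kHz > fs/2 = 12.35 kHz, folds to fs − 23.9 kHz = 0.8 kHz.
40.1 kHz mod fs = 15.4 kHz.
15.4 kHz > fs/2 = 12.35 kHz, folds to fs − 15.4 kHz = 9.3 kHz.
30.8 kHz mod fs = 6.1 kHz.
6.1 kHz ≤ fs/2 = 12.35 kHz, appears at 6.1 kHz.
73.3 kHz and 74.9 kHz both map to 0.8 kHz.

0.8 kHz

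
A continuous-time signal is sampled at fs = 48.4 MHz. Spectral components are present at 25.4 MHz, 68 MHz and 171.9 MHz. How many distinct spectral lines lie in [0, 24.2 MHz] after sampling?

3

fs/2 = 24.2 MHz.
25.4 MHz > fs/2 = 24.2 MHz, folds to fs − 25.4 MHz = 23 MHz.
68 MHz mod fs = 19.6 MHz.
19.6 MHz ≤ fs/2 = 24.2 MHz, appears at 19.6 MHz.
171.9 MHz mod fs = 26.7 MHz.
26.7 MHz > fs/2 = 24.2 MHz, folds to fs − 26.7 MHz = 21.7 MHz.
Distinct values: {19.6 MHz, 21.7 MHz, 23 MHz} → 3.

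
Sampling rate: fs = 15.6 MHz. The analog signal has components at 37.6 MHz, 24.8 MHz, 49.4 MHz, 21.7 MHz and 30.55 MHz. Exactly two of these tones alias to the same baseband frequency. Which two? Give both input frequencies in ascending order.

fs/2 = 7.8 MHz.
37.6 MHz mod fs = 6.4 MHz.
6.4 MHz ≤ fs/2 = 7.8 MHz, appears at 6.4 MHz.
24.8 MHz mod fs = 9.2 MHz.
9.2 MHz > fs/2 = 7.8 MHz, folds to fs − 9.2 MHz = 6.4 MHz.
49.4 MHz mod fs = 2.6 MHz.
2.6 MHz ≤ fs/2 = 7.8 MHz, appears at 2.6 MHz.
21.7 MHz mod fs = 6.1 MHz.
6.1 MHz ≤ fs/2 = 7.8 MHz, appears at 6.1 MHz.
30.55 MHz mod fs = 14.95 MHz.
14.95 MHz > fs/2 = 7.8 MHz, folds to fs − 14.95 MHz = 0.65 MHz.
24.8 MHz and 37.6 MHz both map to 6.4 MHz.

24.8 MHz, 37.6 MHz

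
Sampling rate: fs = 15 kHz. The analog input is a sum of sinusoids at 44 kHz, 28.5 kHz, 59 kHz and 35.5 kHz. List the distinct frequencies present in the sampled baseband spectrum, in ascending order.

fs/2 = 7.5 kHz.
44 kHz mod fs = 14 kHz.
14 kHz > fs/2 = 7.5 kHz, folds to fs − 14 kHz = 1 kHz.
28.5 kHz mod fs = 13.5 kHz.
13.5 kHz > fs/2 = 7.5 kHz, folds to fs − 13.5 kHz = 1.5 kHz.
59 kHz mod fs = 14 kHz.
14 kHz > fs/2 = 7.5 kHz, folds to fs − 14 kHz = 1 kHz.
35.5 kHz mod fs = 5.5 kHz.
5.5 kHz ≤ fs/2 = 7.5 kHz, appears at 5.5 kHz.
Distinct values: {1 kHz, 1.5 kHz, 5.5 kHz}.

1 kHz, 1.5 kHz, 5.5 kHz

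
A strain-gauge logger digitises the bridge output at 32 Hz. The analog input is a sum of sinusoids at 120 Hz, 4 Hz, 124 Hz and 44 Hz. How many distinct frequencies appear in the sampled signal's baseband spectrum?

fs/2 = 16 Hz.
120 Hz mod fs = 24 Hz.
24 Hz > fs/2 = 16 Hz, folds to fs − 24 Hz = 8 Hz.
4 Hz ≤ fs/2 = 16 Hz, passes unchanged.
124 Hz mod fs = 28 Hz.
28 Hz > fs/2 = 16 Hz, folds to fs − 28 Hz = 4 Hz.
44 Hz mod fs = 12 Hz.
12 Hz ≤ fs/2 = 16 Hz, appears at 12 Hz.
Distinct values: {4 Hz, 8 Hz, 12 Hz} → 3.

3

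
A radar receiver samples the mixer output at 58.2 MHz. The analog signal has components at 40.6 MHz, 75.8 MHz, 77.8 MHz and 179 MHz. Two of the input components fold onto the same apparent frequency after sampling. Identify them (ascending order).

40.6 MHz, 75.8 MHz

fs/2 = 29.1 MHz.
40.6 MHz > fs/2 = 29.1 MHz, folds to fs − 40.6 MHz = 17.6 MHz.
75.8 MHz mod fs = 17.6 MHz.
17.6 MHz ≤ fs/2 = 29.1 MHz, appears at 17.6 MHz.
77.8 MHz mod fs = 19.6 MHz.
19.6 MHz ≤ fs/2 = 29.1 MHz, appears at 19.6 MHz.
179 MHz mod fs = 4.4 MHz.
4.4 MHz ≤ fs/2 = 29.1 MHz, appears at 4.4 MHz.
40.6 MHz and 75.8 MHz both map to 17.6 MHz.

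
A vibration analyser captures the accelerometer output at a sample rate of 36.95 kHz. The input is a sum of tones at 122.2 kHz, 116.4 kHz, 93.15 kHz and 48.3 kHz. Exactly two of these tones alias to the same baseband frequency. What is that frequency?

fs/2 = 18.475 kHz.
122.2 kHz mod fs = 11.35 kHz.
11.35 kHz ≤ fs/2 = 18.475 kHz, appears at 11.35 kHz.
116.4 kHz mod fs = 5.55 kHz.
5.55 kHz ≤ fs/2 = 18.475 kHz, appears at 5.55 kHz.
93.15 kHz mod fs = 19.25 kHz.
19.25 kHz > fs/2 = 18.475 kHz, folds to fs − 19.25 kHz = 17.7 kHz.
48.3 kHz mod fs = 11.35 kHz.
11.35 kHz ≤ fs/2 = 18.475 kHz, appears at 11.35 kHz.
48.3 kHz and 122.2 kHz both map to 11.35 kHz.

11.35 kHz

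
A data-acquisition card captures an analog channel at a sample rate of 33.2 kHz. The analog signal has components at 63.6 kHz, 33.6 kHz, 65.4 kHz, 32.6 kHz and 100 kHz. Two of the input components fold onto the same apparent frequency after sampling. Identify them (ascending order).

fs/2 = 16.6 kHz.
63.6 kHz mod fs = 30.4 kHz.
30.4 kHz > fs/2 = 16.6 kHz, folds to fs − 30.4 kHz = 2.8 kHz.
33.6 kHz mod fs = 0.4 kHz.
0.4 kHz ≤ fs/2 = 16.6 kHz, appears at 0.4 kHz.
65.4 kHz mod fs = 32.2 kHz.
32.2 kHz > fs/2 = 16.6 kHz, folds to fs − 32.2 kHz = 1 kHz.
32.6 kHz > fs/2 = 16.6 kHz, folds to fs − 32.6 kHz = 0.6 kHz.
100 kHz mod fs = 0.4 kHz.
0.4 kHz ≤ fs/2 = 16.6 kHz, appears at 0.4 kHz.
33.6 kHz and 100 kHz both map to 0.4 kHz.

33.6 kHz, 100 kHz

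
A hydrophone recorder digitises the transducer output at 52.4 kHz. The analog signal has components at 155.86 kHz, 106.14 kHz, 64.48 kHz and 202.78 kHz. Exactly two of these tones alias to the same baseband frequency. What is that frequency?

1.34 kHz

fs/2 = 26.2 kHz.
155.86 kHz mod fs = 51.06 kHz.
51.06 kHz > fs/2 = 26.2 kHz, folds to fs − 51.06 kHz = 1.34 kHz.
106.14 kHz mod fs = 1.34 kHz.
1.34 kHz ≤ fs/2 = 26.2 kHz, appears at 1.34 kHz.
64.48 kHz mod fs = 12.08 kHz.
12.08 kHz ≤ fs/2 = 26.2 kHz, appears at 12.08 kHz.
202.78 kHz mod fs = 45.58 kHz.
45.58 kHz > fs/2 = 26.2 kHz, folds to fs − 45.58 kHz = 6.82 kHz.
106.14 kHz and 155.86 kHz both map to 1.34 kHz.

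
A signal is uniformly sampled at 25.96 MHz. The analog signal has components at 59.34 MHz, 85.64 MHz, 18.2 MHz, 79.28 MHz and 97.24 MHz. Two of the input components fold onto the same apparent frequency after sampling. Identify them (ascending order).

fs/2 = 12.98 MHz.
59.34 MHz mod fs = 7.42 MHz.
7.42 MHz ≤ fs/2 = 12.98 MHz, appears at 7.42 MHz.
85.64 MHz mod fs = 7.76 MHz.
7.76 MHz ≤ fs/2 = 12.98 MHz, appears at 7.76 MHz.
18.2 MHz > fs/2 = 12.98 MHz, folds to fs − 18.2 MHz = 7.76 MHz.
79.28 MHz mod fs = 1.4 MHz.
1.4 MHz ≤ fs/2 = 12.98 MHz, appears at 1.4 MHz.
97.24 MHz mod fs = 19.36 MHz.
19.36 MHz > fs/2 = 12.98 MHz, folds to fs − 19.36 MHz = 6.6 MHz.
18.2 MHz and 85.64 MHz both map to 7.76 MHz.

18.2 MHz, 85.64 MHz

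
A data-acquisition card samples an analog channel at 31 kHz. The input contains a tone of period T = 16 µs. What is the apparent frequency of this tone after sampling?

T = 16 µs → f = 1/T = 62.5 kHz.
62.5 kHz mod fs = 0.5 kHz.
0.5 kHz ≤ fs/2 = 15.5 kHz, appears at 0.5 kHz.

0.5 kHz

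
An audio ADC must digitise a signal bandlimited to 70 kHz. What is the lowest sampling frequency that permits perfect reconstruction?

140 kHz

Nyquist rate = 2 × 70 kHz = 140 kHz.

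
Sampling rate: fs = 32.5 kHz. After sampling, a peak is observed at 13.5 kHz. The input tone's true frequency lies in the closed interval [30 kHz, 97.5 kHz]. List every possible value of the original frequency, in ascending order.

46 kHz, 51.5 kHz, 78.5 kHz, 84 kHz

Frequencies that alias to 13.5 kHz are k·fs ± 13.5 kHz for integer k ≥ 0.
k=0: 13.5 kHz.
k=1: 19 kHz, 46 kHz.
k=2: 51.5 kHz, 78.5 kHz.
k=3: 84 kHz, 111 kHz.
k=4: 116.5 kHz, 143.5 kHz.
Within [30 kHz, 97.5 kHz]: 46 kHz, 51.5 kHz, 78.5 kHz, 84 kHz.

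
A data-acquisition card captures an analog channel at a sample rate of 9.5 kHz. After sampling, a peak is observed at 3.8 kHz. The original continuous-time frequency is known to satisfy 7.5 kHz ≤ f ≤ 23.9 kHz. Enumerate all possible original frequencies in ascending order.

Frequencies that alias to 3.8 kHz are k·fs ± 3.8 kHz for integer k ≥ 0.
k=0: 3.8 kHz.
k=1: 5.7 kHz, 13.3 kHz.
k=2: 15.2 kHz, 22.8 kHz.
k=3: 24.7 kHz, 32.3 kHz.
Within [7.5 kHz, 23.9 kHz]: 13.3 kHz, 15.2 kHz, 22.8 kHz.

13.3 kHz, 15.2 kHz, 22.8 kHz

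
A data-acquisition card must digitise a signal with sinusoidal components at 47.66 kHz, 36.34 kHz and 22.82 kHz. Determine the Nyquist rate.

95.32 kHz

Highest-frequency component: 47.66 kHz.
Nyquist rate = 2 × 47.66 kHz = 95.32 kHz.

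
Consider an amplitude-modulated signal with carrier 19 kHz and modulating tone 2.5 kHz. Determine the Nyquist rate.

43 kHz

AM sidebands sit at fc ± fm = 16.5 kHz and 21.5 kHz.
Highest-frequency component: 21.5 kHz.
Nyquist rate = 2 × 21.5 kHz = 43 kHz.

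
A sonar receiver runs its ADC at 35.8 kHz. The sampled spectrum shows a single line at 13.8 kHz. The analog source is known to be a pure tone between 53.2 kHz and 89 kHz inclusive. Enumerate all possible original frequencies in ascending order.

57.8 kHz, 85.4 kHz

Frequencies that alias to 13.8 kHz are k·fs ± 13.8 kHz for integer k ≥ 0.
k=0: 13.8 kHz.
k=1: 22 kHz, 49.6 kHz.
k=2: 57.8 kHz, 85.4 kHz.
k=3: 93.6 kHz, 121.2 kHz.
Within [53.2 kHz, 89 kHz]: 57.8 kHz, 85.4 kHz.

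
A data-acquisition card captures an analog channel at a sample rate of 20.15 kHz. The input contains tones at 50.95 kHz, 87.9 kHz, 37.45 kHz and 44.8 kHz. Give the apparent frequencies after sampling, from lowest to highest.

2.85 kHz, 4.5 kHz, 7.3 kHz, 9.5 kHz

fs/2 = 10.075 kHz.
50.95 kHz mod fs = 10.65 kHz.
10.65 kHz > fs/2 = 10.075 kHz, folds to fs − 10.65 kHz = 9.5 kHz.
87.9 kHz mod fs = 7.3 kHz.
7.3 kHz ≤ fs/2 = 10.075 kHz, appears at 7.3 kHz.
37.45 kHz mod fs = 17.3 kHz.
17.3 kHz > fs/2 = 10.075 kHz, folds to fs − 17.3 kHz = 2.85 kHz.
44.8 kHz mod fs = 4.5 kHz.
4.5 kHz ≤ fs/2 = 10.075 kHz, appears at 4.5 kHz.
Distinct values: {2.85 kHz, 4.5 kHz, 7.3 kHz, 9.5 kHz}.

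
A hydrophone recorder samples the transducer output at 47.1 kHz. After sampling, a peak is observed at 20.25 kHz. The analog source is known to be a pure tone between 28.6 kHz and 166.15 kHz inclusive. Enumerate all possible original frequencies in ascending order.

Frequencies that alias to 20.25 kHz are k·fs ± 20.25 kHz for integer k ≥ 0.
k=0: 20.25 kHz.
k=1: 26.85 kHz, 67.35 kHz.
k=2: 73.95 kHz, 114.45 kHz.
k=3: 121.05 kHz, 161.55 kHz.
k=4: 168.15 kHz, 208.65 kHz.
Within [28.6 kHz, 166.15 kHz]: 67.35 kHz, 73.95 kHz, 114.45 kHz, 121.05 kHz, 161.55 kHz.

67.35 kHz, 73.95 kHz, 114.45 kHz, 121.05 kHz, 161.55 kHz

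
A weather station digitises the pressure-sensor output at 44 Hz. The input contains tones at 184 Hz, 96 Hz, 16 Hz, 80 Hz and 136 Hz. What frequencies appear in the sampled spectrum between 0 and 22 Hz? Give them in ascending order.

fs/2 = 22 Hz.
184 Hz mod fs = 8 Hz.
8 Hz ≤ fs/2 = 22 Hz, appears at 8 Hz.
96 Hz mod fs = 8 Hz.
8 Hz ≤ fs/2 = 22 Hz, appears at 8 Hz.
16 Hz ≤ fs/2 = 22 Hz, passes unchanged.
80 Hz mod fs = 36 Hz.
36 Hz > fs/2 = 22 Hz, folds to fs − 36 Hz = 8 Hz.
136 Hz mod fs = 4 Hz.
4 Hz ≤ fs/2 = 22 Hz, appears at 4 Hz.
Distinct values: {4 Hz, 8 Hz, 16 Hz}.

4 Hz, 8 Hz, 16 Hz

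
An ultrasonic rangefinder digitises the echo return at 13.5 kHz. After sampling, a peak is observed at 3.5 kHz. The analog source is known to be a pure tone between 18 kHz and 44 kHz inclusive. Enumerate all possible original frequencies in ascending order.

23.5 kHz, 30.5 kHz, 37 kHz, 44 kHz

Frequencies that alias to 3.5 kHz are k·fs ± 3.5 kHz for integer k ≥ 0.
k=0: 3.5 kHz.
k=1: 10 kHz, 17 kHz.
k=2: 23.5 kHz, 30.5 kHz.
k=3: 37 kHz, 44 kHz.
k=4: 50.5 kHz, 57.5 kHz.
Within [18 kHz, 44 kHz]: 23.5 kHz, 30.5 kHz, 37 kHz, 44 kHz.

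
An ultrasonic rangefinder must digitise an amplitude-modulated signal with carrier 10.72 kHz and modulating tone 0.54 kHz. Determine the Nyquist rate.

AM sidebands sit at fc ± fm = 10.18 kHz and 11.26 kHz.
Highest-frequency component: 11.26 kHz.
Nyquist rate = 2 × 11.26 kHz = 22.52 kHz.

22.52 kHz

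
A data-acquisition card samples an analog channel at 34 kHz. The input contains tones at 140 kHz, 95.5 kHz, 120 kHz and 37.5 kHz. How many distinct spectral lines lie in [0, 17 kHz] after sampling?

4

fs/2 = 17 kHz.
140 kHz mod fs = 4 kHz.
4 kHz ≤ fs/2 = 17 kHz, appears at 4 kHz.
95.5 kHz mod fs = 27.5 kHz.
27.5 kHz > fs/2 = 17 kHz, folds to fs − 27.5 kHz = 6.5 kHz.
120 kHz mod fs = 18 kHz.
18 kHz > fs/2 = 17 kHz, folds to fs − 18 kHz = 16 kHz.
37.5 kHz mod fs = 3.5 kHz.
3.5 kHz ≤ fs/2 = 17 kHz, appears at 3.5 kHz.
Distinct values: {3.5 kHz, 4 kHz, 6.5 kHz, 16 kHz} → 4.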